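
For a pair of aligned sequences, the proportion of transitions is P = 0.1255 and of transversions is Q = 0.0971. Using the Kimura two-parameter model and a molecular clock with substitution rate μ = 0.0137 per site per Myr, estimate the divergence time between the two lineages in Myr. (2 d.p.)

Under the Kimura two-parameter model, d = −½ ln(1 − 2P − Q) − ¼ ln(1 − 2Q).
1 − 2P − Q = 0.6519, giving −½ ln(0.6519) = 0.213932.
1 − 2Q = 0.8058, giving −¼ ln(0.8058) = 0.053980.
d = 0.213932 + 0.053980 = 0.267912.
Under a molecular clock d = 2μt, so t = d/(2μ) = 0.267912 / (2 × 0.0137) = 9.78 Myr.

9.78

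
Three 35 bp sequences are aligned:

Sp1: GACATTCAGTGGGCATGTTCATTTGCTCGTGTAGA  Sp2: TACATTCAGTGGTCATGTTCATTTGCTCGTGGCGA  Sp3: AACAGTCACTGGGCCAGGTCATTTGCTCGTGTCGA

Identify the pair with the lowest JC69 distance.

Sp1 and Sp2

Sp1–Sp2: 4/35 differ, p = 0.114, d = 0.124.
Sp1–Sp3: 7/35 differ, p = 0.200, d = 0.233.
Sp2–Sp3: 8/35 differ, p = 0.229, d = 0.273.
The smallest distance is between Sp1 and Sp2.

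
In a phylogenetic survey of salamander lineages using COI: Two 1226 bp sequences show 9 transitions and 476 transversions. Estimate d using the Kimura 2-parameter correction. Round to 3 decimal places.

0.632

P = 9/1226 ≈ 0.007341 and Q = 476/1226 ≈ 0.388254.
Under the Kimura two-parameter model, d = −½ ln(1 − 2P − Q) − ¼ ln(1 − 2Q).
1 − 2P − Q = 0.597064, giving −½ ln(0.597064) = 0.257865.
1 − 2Q = 0.223492, giving −¼ ln(0.223492) = 0.374595.
d = 0.257865 + 0.374595 = 0.632460.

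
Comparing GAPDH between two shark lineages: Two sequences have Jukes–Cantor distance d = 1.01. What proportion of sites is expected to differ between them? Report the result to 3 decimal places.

0.555

p = (3/4)(1 − e^(−4d/3)) = 0.75 × (1 − e^(-1.346667)) = 0.75 × (1 − 0.260106) = 0.554921.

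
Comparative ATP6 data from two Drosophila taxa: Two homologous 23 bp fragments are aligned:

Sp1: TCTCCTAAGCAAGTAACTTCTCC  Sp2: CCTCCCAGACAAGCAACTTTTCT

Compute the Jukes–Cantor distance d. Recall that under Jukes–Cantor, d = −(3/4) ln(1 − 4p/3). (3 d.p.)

0.390

The sequences differ at 7 of 23 sites (1, 6, 8, 9, 14, 20, 23), so p = 7/23 ≈ 0.304348.
d = −(3/4) ln(1 − 4p/3) = −0.75 ln(1 − 0.405797) = −0.75 ln(0.594203)
  = −0.75 × (-0.520534) = 0.390401 substitutions/site.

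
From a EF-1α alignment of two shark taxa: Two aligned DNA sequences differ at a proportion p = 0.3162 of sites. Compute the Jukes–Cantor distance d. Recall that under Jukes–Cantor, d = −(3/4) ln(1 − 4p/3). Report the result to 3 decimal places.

d = −(3/4) ln(1 − 4p/3) = −0.75 ln(1 − 0.4216) = −0.75 ln(0.5784)
  = −0.75 × (-0.547490) = 0.410618 substitutions/site.

0.411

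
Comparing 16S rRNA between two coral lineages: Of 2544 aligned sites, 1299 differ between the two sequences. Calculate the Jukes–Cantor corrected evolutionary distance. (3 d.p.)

0.856

p = 1299/2544 ≈ 0.510613.
d = −(3/4) ln(1 − 4p/3) = −0.75 ln(1 − 0.680817) = −0.75 ln(0.319183)
  = −0.75 × (-1.141991) = 0.856493 substitutions/site.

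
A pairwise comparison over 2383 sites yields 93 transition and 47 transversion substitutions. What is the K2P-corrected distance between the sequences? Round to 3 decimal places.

0.062

P = 93/2383 ≈ 0.039026 and Q = 47/2383 ≈ 0.019723.
Under the Kimura two-parameter model, d = −½ ln(1 − 2P − Q) − ¼ ln(1 − 2Q).
1 − 2P − Q = 0.902225, giving −½ ln(0.902225) = 0.051446.
1 − 2Q = 0.960554, giving −¼ ln(0.960554) = 0.010061.
d = 0.051446 + 0.010061 = 0.061507.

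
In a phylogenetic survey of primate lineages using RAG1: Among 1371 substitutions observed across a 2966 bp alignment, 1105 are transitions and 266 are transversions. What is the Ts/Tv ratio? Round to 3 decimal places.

R = 1105/266 = 4.154135… ≈ 4.154 (to 3 d.p.).

4.154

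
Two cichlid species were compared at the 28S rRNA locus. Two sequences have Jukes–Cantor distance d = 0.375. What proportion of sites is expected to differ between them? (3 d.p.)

0.295

p = (3/4)(1 − e^(−4d/3)) = 0.75 × (1 − e^(-0.5)) = 0.75 × (1 − 0.606531) = 0.295102.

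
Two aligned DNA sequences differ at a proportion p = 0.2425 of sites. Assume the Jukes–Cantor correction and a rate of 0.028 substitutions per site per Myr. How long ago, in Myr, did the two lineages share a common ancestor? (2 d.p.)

5.23

d = −(3/4) ln(1 − 4p/3) = −0.75 ln(1 − 0.323333) = −0.75 ln(0.676667)
  = −0.75 × (-0.390576) = 0.292932 substitutions/site.
Under a molecular clock d = 2μt, so t = d/(2μ) = 0.292932 / (2 × 0.028) = 5.23 Myr.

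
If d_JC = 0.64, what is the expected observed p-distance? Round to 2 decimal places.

p = (3/4)(1 − e^(−4d/3)) = 0.75 × (1 − e^(-0.853333)) = 0.75 × (1 − 0.425993) = 0.430505.

0.43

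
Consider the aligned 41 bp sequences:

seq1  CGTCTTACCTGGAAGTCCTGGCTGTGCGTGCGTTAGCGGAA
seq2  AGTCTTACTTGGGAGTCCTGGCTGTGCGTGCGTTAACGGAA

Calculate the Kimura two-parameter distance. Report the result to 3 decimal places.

Of 41 sites, 3 differences are transitions and 1 are transversions, so P = 3/41 ≈ 0.073171 and Q = 1/41 ≈ 0.02439.
Under the Kimura two-parameter model, d = −½ ln(1 − 2P − Q) − ¼ ln(1 − 2Q).
1 − 2P − Q = 0.829268, giving −½ ln(0.829268) = 0.093606.
1 − 2Q = 0.95122, giving −¼ ln(0.95122) = 0.012502.
d = 0.093606 + 0.012502 = 0.106108.

0.106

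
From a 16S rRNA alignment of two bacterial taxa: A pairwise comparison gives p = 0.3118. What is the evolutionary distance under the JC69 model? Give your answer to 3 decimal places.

d = −(3/4) ln(1 − 4p/3) = −0.75 ln(1 − 0.415733) = −0.75 ln(0.584267)
  = −0.75 × (-0.537397) = 0.403048 substitutions/site.

0.403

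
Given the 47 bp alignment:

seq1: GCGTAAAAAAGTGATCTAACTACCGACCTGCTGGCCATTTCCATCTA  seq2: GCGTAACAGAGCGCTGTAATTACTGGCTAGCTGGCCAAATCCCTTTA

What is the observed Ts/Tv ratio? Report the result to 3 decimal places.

1.000

Transitions are A↔G and C↔T; transversions are all other mismatches.
Transitions: 7. Transversions: 7.
R = 7/7 = 1.000.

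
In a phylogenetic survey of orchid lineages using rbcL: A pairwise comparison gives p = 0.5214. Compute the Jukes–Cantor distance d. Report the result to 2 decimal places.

0.89

d = −(3/4) ln(1 − 4p/3) = −0.75 ln(1 − 0.6952) = −0.75 ln(0.3048)
  = −0.75 × (-1.188099) = 0.891074 substitutions/site.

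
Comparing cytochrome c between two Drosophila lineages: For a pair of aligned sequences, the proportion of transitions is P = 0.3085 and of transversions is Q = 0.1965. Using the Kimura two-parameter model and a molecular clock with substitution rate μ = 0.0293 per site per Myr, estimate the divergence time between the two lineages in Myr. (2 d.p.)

Under the Kimura two-parameter model, d = −½ ln(1 − 2P − Q) − ¼ ln(1 − 2Q).
1 − 2P − Q = 0.1865, giving −½ ln(0.1865) = 0.839662.
1 − 2Q = 0.607, giving −¼ ln(0.607) = 0.124807.
d = 0.839662 + 0.124807 = 0.964469.
Under a molecular clock d = 2μt, so t = d/(2μ) = 0.964469 / (2 × 0.0293) = 16.46 Myr.

16.46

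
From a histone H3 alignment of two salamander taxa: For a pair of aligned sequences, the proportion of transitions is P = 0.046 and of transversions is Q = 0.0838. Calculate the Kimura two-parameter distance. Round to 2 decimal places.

Under the Kimura two-parameter model, d = −½ ln(1 − 2P − Q) − ¼ ln(1 − 2Q).
1 − 2P − Q = 0.8242, giving −½ ln(0.8242) = 0.096671.
1 − 2Q = 0.8324, giving −¼ ln(0.8324) = 0.045861.
d = 0.096671 + 0.045861 = 0.142532.

0.14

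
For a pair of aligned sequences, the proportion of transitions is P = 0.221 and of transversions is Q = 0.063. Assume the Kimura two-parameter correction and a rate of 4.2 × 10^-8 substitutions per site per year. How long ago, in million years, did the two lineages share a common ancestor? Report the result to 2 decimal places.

4.59

Under the Kimura two-parameter model, d = −½ ln(1 − 2P − Q) − ¼ ln(1 − 2Q).
1 − 2P − Q = 0.495, giving −½ ln(0.495) = 0.351599.
1 − 2Q = 0.874, giving −¼ ln(0.874) = 0.033669.
d = 0.351599 + 0.033669 = 0.385268.
Under a molecular clock d = 2μt, so t = d/(2μ) = 0.385268 / (2 × 4.2 × 10^-8) = 4.59 million years.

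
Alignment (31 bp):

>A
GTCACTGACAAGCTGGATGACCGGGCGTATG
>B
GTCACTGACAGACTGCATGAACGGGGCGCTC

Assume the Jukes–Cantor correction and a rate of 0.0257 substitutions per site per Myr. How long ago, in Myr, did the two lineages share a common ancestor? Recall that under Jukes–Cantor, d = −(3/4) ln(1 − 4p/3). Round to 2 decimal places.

The sequences differ at 9 of 31 sites (11, 12, 16, 21, 26, 27, 28, 29, 31), so p = 9/31 ≈ 0.290323.
d = −(3/4) ln(1 − 4p/3) = −0.75 ln(1 − 0.387097) = −0.75 ln(0.612903)
  = −0.75 × (-0.489549) = 0.367162 substitutions/site.
Under a molecular clock d = 2μt, so t = d/(2μ) = 0.367162 / (2 × 0.0257) = 7.14 Myr.

7.14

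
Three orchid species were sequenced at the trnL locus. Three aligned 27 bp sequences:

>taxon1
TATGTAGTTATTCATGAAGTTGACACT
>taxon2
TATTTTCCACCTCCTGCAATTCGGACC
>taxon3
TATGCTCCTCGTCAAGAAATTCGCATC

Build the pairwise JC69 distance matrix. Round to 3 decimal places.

taxon1–taxon2: 14/27 sites differ → p ≈ 0.518519, d = −0.75 ln(1 − 0.691359) = 0.881682 ≈ 0.882.
taxon1–taxon3: 12/27 sites differ → p ≈ 0.444444, d = −0.75 ln(1 − 0.592592) = 0.673455 ≈ 0.673.
taxon2–taxon3: 9/27 sites differ → p ≈ 0.333333, d = −0.75 ln(1 − 0.444444) = 0.440839 ≈ 0.441.

d(taxon1,taxon2) = 0.882, d(taxon1,taxon3) = 0.673, d(taxon2,taxon3) = 0.441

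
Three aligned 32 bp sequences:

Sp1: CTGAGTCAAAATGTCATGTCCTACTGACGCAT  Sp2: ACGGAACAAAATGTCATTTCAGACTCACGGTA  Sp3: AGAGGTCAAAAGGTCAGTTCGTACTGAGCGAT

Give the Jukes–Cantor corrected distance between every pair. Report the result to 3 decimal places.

d(Sp1,Sp2) = 0.520, d(Sp1,Sp3) = 0.460, d(Sp2,Sp3) = 0.585

Sp1–Sp2: 12/32 sites differ → p = 0.375, d = −0.75 ln(1 − 0.5) = 0.519860 ≈ 0.520.
Sp1–Sp3: 11/32 sites differ → p = 0.34375, d = −0.75 ln(1 − 0.458333) = 0.459828 ≈ 0.460.
Sp2–Sp3: 13/32 sites differ → p = 0.40625, d = −0.75 ln(1 − 0.541667) = 0.585119 ≈ 0.585.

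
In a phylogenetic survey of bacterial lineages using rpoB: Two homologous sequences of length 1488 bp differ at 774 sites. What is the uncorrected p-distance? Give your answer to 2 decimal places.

0.52

p = 774/1488 = 0.520161… ≈ 0.52 (to 2 d.p.).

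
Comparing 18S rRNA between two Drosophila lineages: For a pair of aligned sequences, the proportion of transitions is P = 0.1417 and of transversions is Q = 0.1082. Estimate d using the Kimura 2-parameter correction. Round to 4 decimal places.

Under the Kimura two-parameter model, d = −½ ln(1 − 2P − Q) − ¼ ln(1 − 2Q).
1 − 2P − Q = 0.6084, giving −½ ln(0.6084) = 0.248461.
1 − 2Q = 0.7836, giving −¼ ln(0.7836) = 0.060964.
d = 0.248461 + 0.060964 = 0.309425.

0.3094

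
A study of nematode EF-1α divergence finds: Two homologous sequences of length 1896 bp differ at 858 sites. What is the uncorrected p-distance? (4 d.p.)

p = 858/1896 = 0.452531… ≈ 0.4525 (to 4 d.p.).

0.4525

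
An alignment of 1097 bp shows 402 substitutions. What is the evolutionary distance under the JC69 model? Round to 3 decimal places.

0.503

p = 402/1097 ≈ 0.366454.
d = −(3/4) ln(1 − 4p/3) = −0.75 ln(1 − 0.488605) = −0.75 ln(0.511395)
  = −0.75 × (-0.670613) = 0.502960 substitutions/site.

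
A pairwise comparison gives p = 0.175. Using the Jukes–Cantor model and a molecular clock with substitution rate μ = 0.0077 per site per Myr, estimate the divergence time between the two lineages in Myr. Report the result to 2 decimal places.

12.94

d = −(3/4) ln(1 − 4p/3) = −0.75 ln(1 − 0.233333) = −0.75 ln(0.766667)
  = −0.75 × (-0.265703) = 0.199277 substitutions/site.
Under a molecular clock d = 2μt, so t = d/(2μ) = 0.199277 / (2 × 0.0077) = 12.94 Myr.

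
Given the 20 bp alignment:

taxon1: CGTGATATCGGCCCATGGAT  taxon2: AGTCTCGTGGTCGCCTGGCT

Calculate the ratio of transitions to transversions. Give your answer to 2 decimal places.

0.25

Transitions are A↔G and C↔T; transversions are all other mismatches.
Transitions: 2. Transversions: 8.
R = 2/8 = 0.25.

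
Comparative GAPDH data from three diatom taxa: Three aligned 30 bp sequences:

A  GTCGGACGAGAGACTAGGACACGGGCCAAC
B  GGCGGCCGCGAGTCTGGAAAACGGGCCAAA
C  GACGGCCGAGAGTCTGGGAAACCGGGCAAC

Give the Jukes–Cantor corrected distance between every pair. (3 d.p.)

A–B: 8/30 sites differ → p ≈ 0.266667, d = −0.75 ln(1 − 0.355556) = 0.329526 ≈ 0.330.
A–C: 7/30 sites differ → p ≈ 0.233333, d = −0.75 ln(1 − 0.311111) = 0.279506 ≈ 0.280.
B–C: 6/30 sites differ → p = 0.2, d = −0.75 ln(1 − 0.266667) = 0.232617 ≈ 0.233.

d(A,B) = 0.330, d(A,C) = 0.280, d(B,C) = 0.233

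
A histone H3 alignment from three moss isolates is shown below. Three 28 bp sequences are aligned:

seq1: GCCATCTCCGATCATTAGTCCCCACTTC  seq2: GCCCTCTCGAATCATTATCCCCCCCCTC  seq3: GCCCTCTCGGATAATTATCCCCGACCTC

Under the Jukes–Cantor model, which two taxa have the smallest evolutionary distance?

seq1–seq2: 7/28 differ, p = 0.250, d = 0.304.
seq1–seq3: 7/28 differ, p = 0.250, d = 0.304.
seq2–seq3: 4/28 differ, p = 0.143, d = 0.158.
The smallest distance is between seq2 and seq3.

seq2 and seq3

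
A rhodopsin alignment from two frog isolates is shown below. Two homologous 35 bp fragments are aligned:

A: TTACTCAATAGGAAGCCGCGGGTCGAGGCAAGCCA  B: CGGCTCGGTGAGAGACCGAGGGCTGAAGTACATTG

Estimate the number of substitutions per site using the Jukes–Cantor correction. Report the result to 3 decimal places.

The sequences differ at 19 of 35 sites, so p = 19/35 ≈ 0.542857.
d = −(3/4) ln(1 − 4p/3) = −0.75 ln(1 − 0.723809) = −0.75 ln(0.276191)
  = −0.75 × (-1.286663) = 0.964997 substitutions/site.

0.965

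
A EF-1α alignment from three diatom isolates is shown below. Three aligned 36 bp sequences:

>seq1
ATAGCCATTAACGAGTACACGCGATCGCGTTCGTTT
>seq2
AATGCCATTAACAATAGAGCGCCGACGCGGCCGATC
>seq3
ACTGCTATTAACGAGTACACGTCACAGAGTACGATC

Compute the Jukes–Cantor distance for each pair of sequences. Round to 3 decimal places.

seq1–seq2: 15/36 sites differ → p ≈ 0.416667, d = −0.75 ln(1 − 0.555556) = 0.608198 ≈ 0.608.
seq1–seq3: 11/36 sites differ → p ≈ 0.305556, d = −0.75 ln(1 − 0.407408) = 0.392437 ≈ 0.392.
seq2–seq3: 15/36 sites differ → p ≈ 0.416667, d = −0.75 ln(1 − 0.555556) = 0.608198 ≈ 0.608.

d(seq1,seq2) = 0.608, d(seq1,seq3) = 0.392, d(seq2,seq3) = 0.608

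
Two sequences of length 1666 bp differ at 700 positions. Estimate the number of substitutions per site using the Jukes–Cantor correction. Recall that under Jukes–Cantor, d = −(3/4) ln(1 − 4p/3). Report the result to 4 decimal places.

0.6161

p = 700/1666 ≈ 0.420168.
d = −(3/4) ln(1 − 4p/3) = −0.75 ln(1 − 0.560224) = −0.75 ln(0.439776)
  = −0.75 × (-0.821490) = 0.616118 substitutions/site.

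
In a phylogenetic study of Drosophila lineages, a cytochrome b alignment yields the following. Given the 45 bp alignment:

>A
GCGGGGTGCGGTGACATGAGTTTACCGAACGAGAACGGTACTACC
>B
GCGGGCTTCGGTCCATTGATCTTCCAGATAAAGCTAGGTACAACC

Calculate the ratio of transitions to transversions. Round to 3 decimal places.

0.133

Transitions are A↔G and C↔T; transversions are all other mismatches.
Transitions: 2. Transversions: 15.
R = 2/15 = 0.133333… ≈ 0.133 (to 3 d.p.).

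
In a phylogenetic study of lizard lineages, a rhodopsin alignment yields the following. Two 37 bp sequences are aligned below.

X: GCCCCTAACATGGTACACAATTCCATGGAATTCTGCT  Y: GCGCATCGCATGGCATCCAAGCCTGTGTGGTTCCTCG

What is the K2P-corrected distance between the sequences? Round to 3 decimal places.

Of 37 sites, 9 differences are transitions and 8 are transversions, so P = 9/37 ≈ 0.243243 and Q = 8/37 ≈ 0.216216.
Under the Kimura two-parameter model, d = −½ ln(1 − 2P − Q) − ¼ ln(1 − 2Q).
1 − 2P − Q = 0.297298, giving −½ ln(0.297298) = 0.606510.
1 − 2Q = 0.567568, giving −¼ ln(0.567568) = 0.141599.
d = 0.606510 + 0.141599 = 0.748109.

0.748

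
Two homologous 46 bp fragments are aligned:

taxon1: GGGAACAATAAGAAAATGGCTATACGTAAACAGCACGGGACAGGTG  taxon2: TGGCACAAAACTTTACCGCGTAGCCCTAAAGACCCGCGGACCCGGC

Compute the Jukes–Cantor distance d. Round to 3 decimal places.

The sequences differ at 23 of 46 sites, so p = 23/46 = 0.5.
d = −(3/4) ln(1 − 4p/3) = −0.75 ln(1 − 0.666667) = −0.75 ln(0.333333)
  = −0.75 × (-1.098613) = 0.823960 substitutions/site.

0.824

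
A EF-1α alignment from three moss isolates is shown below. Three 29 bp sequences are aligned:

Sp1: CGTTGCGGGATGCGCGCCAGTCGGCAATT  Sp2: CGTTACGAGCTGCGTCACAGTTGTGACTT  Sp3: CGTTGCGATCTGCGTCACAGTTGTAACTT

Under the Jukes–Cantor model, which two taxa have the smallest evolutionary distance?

Sp1–Sp2: 10/29 differ, p = 0.345, d = 0.462.
Sp1–Sp3: 10/29 differ, p = 0.345, d = 0.462.
Sp2–Sp3: 3/29 differ, p = 0.103, d = 0.111.
The smallest distance is between Sp2 and Sp3.

Sp2 and Sp3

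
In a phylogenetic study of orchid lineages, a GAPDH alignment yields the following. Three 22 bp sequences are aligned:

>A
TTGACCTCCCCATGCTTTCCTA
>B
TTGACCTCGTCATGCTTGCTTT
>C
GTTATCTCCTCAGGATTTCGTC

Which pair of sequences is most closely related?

A and B

A–B: 5/22 differ, p = 0.227, d = 0.271.
A–C: 8/22 differ, p = 0.364, d = 0.497.
B–C: 9/22 differ, p = 0.409, d = 0.591.
The smallest distance is between A and B.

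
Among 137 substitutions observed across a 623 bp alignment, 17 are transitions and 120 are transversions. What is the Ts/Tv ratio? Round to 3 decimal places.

0.142

R = 17/120 = 0.141666… ≈ 0.142 (to 3 d.p.).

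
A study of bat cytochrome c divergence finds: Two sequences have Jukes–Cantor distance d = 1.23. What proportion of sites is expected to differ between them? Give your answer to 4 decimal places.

p = (3/4)(1 − e^(−4d/3)) = 0.75 × (1 − e^(-1.64)) = 0.75 × (1 − 0.193980) = 0.604515.

0.6045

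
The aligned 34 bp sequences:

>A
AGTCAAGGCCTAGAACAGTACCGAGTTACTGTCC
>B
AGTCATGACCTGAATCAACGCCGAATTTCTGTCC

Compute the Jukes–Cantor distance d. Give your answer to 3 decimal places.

0.373

The sequences differ at 10 of 34 sites (6, 8, 12, 13, 15, 18, 19, 20, 25, 28), so p = 10/34 ≈ 0.294118.
d = −(3/4) ln(1 − 4p/3) = −0.75 ln(1 − 0.392157) = −0.75 ln(0.607843)
  = −0.75 × (-0.497839) = 0.373379 substitutions/site.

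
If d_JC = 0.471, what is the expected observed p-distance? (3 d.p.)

0.350

p = (3/4)(1 − e^(−4d/3)) = 0.75 × (1 − e^(-0.628)) = 0.75 × (1 − 0.533658) = 0.349757.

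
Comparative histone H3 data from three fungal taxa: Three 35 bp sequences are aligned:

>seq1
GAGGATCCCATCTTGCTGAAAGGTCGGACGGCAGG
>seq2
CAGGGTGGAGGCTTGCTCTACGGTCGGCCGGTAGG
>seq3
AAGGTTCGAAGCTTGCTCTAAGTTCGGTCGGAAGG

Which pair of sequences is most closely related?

seq1–seq2: 12/35 differ, p = 0.343, d = 0.458.
seq1–seq3: 10/35 differ, p = 0.286, d = 0.360.
seq2–seq3: 8/35 differ, p = 0.229, d = 0.273.
The smallest distance is between seq2 and seq3.

seq2 and seq3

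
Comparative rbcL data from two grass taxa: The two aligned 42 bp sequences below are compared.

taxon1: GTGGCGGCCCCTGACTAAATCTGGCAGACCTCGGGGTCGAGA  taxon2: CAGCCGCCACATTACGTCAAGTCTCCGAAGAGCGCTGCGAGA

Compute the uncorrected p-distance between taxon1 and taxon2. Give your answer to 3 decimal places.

0.548

The sequences differ at 23 of 42 positions.
p = 23/42 = 0.547619… ≈ 0.548 (to 3 d.p.).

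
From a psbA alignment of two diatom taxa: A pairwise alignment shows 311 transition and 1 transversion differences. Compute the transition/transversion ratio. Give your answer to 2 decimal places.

311.00

R = 311/1 = 311.00.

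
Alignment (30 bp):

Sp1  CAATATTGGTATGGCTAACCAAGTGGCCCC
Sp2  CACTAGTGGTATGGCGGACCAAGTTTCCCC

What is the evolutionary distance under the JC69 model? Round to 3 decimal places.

0.233

The sequences differ at 6 of 30 sites (3, 6, 16, 17, 25, 26), so p = 6/30 = 0.2.
d = −(3/4) ln(1 − 4p/3) = −0.75 ln(1 − 0.266667) = −0.75 ln(0.733333)
  = −0.75 × (-0.310155) = 0.232616 substitutions/site.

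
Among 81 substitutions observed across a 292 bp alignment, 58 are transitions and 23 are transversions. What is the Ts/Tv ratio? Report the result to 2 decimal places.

R = 58/23 = 2.521739… ≈ 2.52 (to 2 d.p.).

2.52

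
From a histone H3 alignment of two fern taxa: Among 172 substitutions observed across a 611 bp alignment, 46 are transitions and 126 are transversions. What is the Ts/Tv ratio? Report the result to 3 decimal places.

R = 46/126 = 0.365079… ≈ 0.365 (to 3 d.p.).

0.365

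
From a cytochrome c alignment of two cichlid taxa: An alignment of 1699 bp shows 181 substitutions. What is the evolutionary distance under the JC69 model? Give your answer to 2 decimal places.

0.11

p = 181/1699 ≈ 0.106533.
d = −(3/4) ln(1 − 4p/3) = −0.75 ln(1 − 0.142044) = −0.75 ln(0.857956)
  = −0.75 × (-0.153202) = 0.114902 substitutions/site.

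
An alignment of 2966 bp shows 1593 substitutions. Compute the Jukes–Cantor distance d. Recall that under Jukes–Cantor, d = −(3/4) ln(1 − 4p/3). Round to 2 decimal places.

p = 1593/2966 ≈ 0.537087.
d = −(3/4) ln(1 − 4p/3) = −0.75 ln(1 − 0.716116) = −0.75 ln(0.283884)
  = −0.75 × (-1.259190) = 0.944393 substitutions/site.

0.94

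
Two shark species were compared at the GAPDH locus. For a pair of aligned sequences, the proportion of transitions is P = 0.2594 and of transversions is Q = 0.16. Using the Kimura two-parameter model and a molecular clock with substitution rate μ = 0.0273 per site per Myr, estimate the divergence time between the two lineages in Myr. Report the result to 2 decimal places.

12.17

Under the Kimura two-parameter model, d = −½ ln(1 − 2P − Q) − ¼ ln(1 − 2Q).
1 − 2P − Q = 0.3212, giving −½ ln(0.3212) = 0.567846.
1 − 2Q = 0.68, giving −¼ ln(0.68) = 0.096416.
d = 0.567846 + 0.096416 = 0.664262.
Under a molecular clock d = 2μt, so t = d/(2μ) = 0.664262 / (2 × 0.0273) = 12.17 Myr.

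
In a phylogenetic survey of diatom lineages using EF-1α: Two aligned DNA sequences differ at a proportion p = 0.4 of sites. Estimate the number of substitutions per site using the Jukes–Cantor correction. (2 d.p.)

0.57

d = −(3/4) ln(1 − 4p/3) = −0.75 ln(1 − 0.533333) = −0.75 ln(0.466667)
  = −0.75 × (-0.762139) = 0.571604 substitutions/site.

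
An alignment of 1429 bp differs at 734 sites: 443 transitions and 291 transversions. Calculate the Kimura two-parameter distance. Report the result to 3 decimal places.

P = 443/1429 ≈ 0.310007 and Q = 291/1429 ≈ 0.203639.
Under the Kimura two-parameter model, d = −½ ln(1 − 2P − Q) − ¼ ln(1 − 2Q).
1 − 2P − Q = 0.176347, giving −½ ln(0.176347) = 0.867651.
1 − 2Q = 0.592722, giving −¼ ln(0.592722) = 0.130757.
d = 0.867651 + 0.130757 = 0.998408.

0.998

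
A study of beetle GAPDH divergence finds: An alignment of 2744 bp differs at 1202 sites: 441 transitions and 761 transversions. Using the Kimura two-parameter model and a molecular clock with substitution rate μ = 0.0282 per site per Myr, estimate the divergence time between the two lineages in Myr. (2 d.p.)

11.68

P = 441/2744 ≈ 0.160714 and Q = 761/2744 ≈ 0.277332.
Under the Kimura two-parameter model, d = −½ ln(1 − 2P − Q) − ¼ ln(1 − 2Q).
1 − 2P − Q = 0.40124, giving −½ ln(0.40124) = 0.456598.
1 − 2Q = 0.445336, giving −¼ ln(0.445336) = 0.202232.
d = 0.456598 + 0.202232 = 0.658830.
Under a molecular clock d = 2μt, so t = d/(2μ) = 0.658830 / (2 × 0.0282) = 11.68 Myr.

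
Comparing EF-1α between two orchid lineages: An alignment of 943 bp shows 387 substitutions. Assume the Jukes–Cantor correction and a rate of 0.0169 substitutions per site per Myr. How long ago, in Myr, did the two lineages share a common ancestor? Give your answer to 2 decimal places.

p = 387/943 ≈ 0.410392.
d = −(3/4) ln(1 − 4p/3) = −0.75 ln(1 − 0.547189) = −0.75 ln(0.452811)
  = −0.75 × (-0.792280) = 0.594210 substitutions/site.
Under a molecular clock d = 2μt, so t = d/(2μ) = 0.594210 / (2 × 0.0169) = 17.58 Myr.

17.58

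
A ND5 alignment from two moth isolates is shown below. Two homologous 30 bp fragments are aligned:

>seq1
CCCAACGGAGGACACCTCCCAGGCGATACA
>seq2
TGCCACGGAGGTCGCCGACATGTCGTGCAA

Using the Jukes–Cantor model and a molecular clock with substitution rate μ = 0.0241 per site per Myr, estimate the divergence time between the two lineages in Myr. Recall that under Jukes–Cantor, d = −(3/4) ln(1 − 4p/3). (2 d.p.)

The sequences differ at 14 of 30 sites, so p = 14/30 ≈ 0.466667.
d = −(3/4) ln(1 − 4p/3) = −0.75 ln(1 − 0.622223) = −0.75 ln(0.377777)
  = −0.75 × (-0.973451) = 0.730088 substitutions/site.
Under a molecular clock d = 2μt, so t = d/(2μ) = 0.730088 / (2 × 0.0241) = 15.15 Myr.

15.15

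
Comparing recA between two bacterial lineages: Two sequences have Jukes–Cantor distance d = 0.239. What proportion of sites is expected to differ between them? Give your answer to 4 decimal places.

0.2047

p = (3/4)(1 − e^(−4d/3)) = 0.75 × (1 − e^(-0.318667)) = 0.75 × (1 − 0.727118) = 0.204662.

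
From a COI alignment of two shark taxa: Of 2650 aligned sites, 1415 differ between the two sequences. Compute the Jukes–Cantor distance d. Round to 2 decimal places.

p = 1415/2650 ≈ 0.533962.
d = −(3/4) ln(1 − 4p/3) = −0.75 ln(1 − 0.711949) = −0.75 ln(0.288051)
  = −0.75 × (-1.244618) = 0.933464 substitutions/site.

0.93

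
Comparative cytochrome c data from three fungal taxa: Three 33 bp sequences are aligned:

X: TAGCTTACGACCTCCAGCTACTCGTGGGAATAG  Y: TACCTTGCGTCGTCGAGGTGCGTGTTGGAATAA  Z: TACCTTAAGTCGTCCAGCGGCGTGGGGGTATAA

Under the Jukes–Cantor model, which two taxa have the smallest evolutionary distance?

X–Y: 11/33 differ, p = 0.333, d = 0.441.
X–Z: 11/33 differ, p = 0.333, d = 0.441.
Y–Z: 8/33 differ, p = 0.242, d = 0.293.
The smallest distance is between Y and Z.

Y and Z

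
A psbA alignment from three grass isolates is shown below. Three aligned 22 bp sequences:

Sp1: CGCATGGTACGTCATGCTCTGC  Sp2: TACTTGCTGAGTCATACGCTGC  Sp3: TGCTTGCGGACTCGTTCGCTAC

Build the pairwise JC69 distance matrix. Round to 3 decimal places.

d(Sp1,Sp2) = 0.497, d(Sp1,Sp3) = 0.824, d(Sp2,Sp3) = 0.339

Sp1–Sp2: 8/22 sites differ → p ≈ 0.363636, d = −0.75 ln(1 − 0.484848) = 0.497470 ≈ 0.497.
Sp1–Sp3: 11/22 sites differ → p = 0.5, d = −0.75 ln(1 − 0.666667) = 0.823960 ≈ 0.824.
Sp2–Sp3: 6/22 sites differ → p ≈ 0.272727, d = −0.75 ln(1 − 0.363636) = 0.338988 ≈ 0.339.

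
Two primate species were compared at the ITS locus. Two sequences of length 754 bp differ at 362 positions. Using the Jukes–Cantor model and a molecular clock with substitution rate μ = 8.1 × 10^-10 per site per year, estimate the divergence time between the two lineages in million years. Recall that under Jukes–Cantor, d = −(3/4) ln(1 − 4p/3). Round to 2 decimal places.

473.17

p = 362/754 ≈ 0.480106.
d = −(3/4) ln(1 − 4p/3) = −0.75 ln(1 − 0.640141) = −0.75 ln(0.359859)
  = −0.75 × (-1.022043) = 0.766532 substitutions/site.
Under a molecular clock d = 2μt, so t = d/(2μ) = 0.766532 / (2 × 8.1 × 10^-10) = 473.17 million years.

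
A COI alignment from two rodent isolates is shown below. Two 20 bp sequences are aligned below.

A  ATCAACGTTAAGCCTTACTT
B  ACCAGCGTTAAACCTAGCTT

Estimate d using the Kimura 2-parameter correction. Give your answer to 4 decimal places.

0.3253

Of 20 sites, 4 differences are transitions and 1 are transversions, so P = 4/20 = 0.2 and Q = 1/20 = 0.05.
Under the Kimura two-parameter model, d = −½ ln(1 − 2P − Q) − ¼ ln(1 − 2Q).
1 − 2P − Q = 0.55, giving −½ ln(0.55) = 0.298919.
1 − 2Q = 0.9, giving −¼ ln(0.9) = 0.026340.
d = 0.298919 + 0.026340 = 0.325259.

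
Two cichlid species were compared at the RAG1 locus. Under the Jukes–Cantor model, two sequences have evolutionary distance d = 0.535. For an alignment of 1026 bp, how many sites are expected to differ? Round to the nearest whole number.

392

Invert JC69: p = (3/4)(1 − e^(−4d/3)) = 0.75 × (1 − e^(-0.713333)) = 0.75 × (1 − 0.490008) = 0.382494.
Expected differing sites = pL ≈ 0.382494 × 1026 = 392.438844 ≈ 392.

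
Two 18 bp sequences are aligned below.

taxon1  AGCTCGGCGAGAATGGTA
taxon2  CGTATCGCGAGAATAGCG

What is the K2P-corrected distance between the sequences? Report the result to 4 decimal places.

Of 18 sites, 5 differences are transitions and 3 are transversions, so P = 5/18 ≈ 0.277778 and Q = 3/18 ≈ 0.166667.
Under the Kimura two-parameter model, d = −½ ln(1 − 2P − Q) − ¼ ln(1 − 2Q).
1 − 2P − Q = 0.277777, giving −½ ln(0.277777) = 0.640468.
1 − 2Q = 0.666666, giving −¼ ln(0.666666) = 0.101367.
d = 0.640468 + 0.101367 = 0.741835.

0.7418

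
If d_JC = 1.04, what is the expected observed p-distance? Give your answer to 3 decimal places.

p = (3/4)(1 − e^(−4d/3)) = 0.75 × (1 − e^(-1.386667)) = 0.75 × (1 − 0.249907) = 0.562570.

0.563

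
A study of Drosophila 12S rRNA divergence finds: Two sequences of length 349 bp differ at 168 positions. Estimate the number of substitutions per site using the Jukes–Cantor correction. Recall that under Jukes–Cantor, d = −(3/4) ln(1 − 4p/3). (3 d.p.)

p = 168/349 ≈ 0.481375.
d = −(3/4) ln(1 − 4p/3) = −0.75 ln(1 − 0.641833) = −0.75 ln(0.358167)
  = −0.75 × (-1.026756) = 0.770067 substitutions/site.

0.770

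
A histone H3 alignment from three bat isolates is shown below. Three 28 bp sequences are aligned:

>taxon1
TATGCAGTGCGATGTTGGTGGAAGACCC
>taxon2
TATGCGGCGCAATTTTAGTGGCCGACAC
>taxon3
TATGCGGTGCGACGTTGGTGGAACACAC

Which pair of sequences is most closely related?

taxon1–taxon2: 8/28 differ, p = 0.286, d = 0.360.
taxon1–taxon3: 4/28 differ, p = 0.143, d = 0.158.
taxon2–taxon3: 8/28 differ, p = 0.286, d = 0.360.
The smallest distance is between taxon1 and taxon3.

taxon1 and taxon3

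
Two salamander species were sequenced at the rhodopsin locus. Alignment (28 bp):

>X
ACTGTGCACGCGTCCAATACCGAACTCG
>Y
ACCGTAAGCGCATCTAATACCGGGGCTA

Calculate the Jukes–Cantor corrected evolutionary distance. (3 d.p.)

0.635

The sequences differ at 12 of 28 sites, so p = 12/28 ≈ 0.428571.
d = −(3/4) ln(1 − 4p/3) = −0.75 ln(1 − 0.571428) = −0.75 ln(0.428572)
  = −0.75 × (-0.847297) = 0.635473 substitutions/site.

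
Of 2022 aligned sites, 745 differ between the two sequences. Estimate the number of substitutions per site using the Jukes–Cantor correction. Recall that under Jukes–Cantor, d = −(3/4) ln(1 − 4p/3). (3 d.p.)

0.507

p = 745/2022 ≈ 0.368447.
d = −(3/4) ln(1 − 4p/3) = −0.75 ln(1 − 0.491263) = −0.75 ln(0.508737)
  = −0.75 × (-0.675824) = 0.506868 substitutions/site.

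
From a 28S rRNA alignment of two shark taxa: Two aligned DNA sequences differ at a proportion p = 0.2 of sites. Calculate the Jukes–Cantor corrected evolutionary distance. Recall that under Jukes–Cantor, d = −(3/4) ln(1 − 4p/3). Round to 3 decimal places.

d = −(3/4) ln(1 − 4p/3) = −0.75 ln(1 − 0.266667) = −0.75 ln(0.733333)
  = −0.75 × (-0.310155) = 0.232616 substitutions/site.

0.233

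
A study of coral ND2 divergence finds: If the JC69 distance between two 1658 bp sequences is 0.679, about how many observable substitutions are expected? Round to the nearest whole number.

741

Invert JC69: p = (3/4)(1 − e^(−4d/3)) = 0.75 × (1 − e^(-0.905333)) = 0.75 × (1 − 0.404407) = 0.446695.
Expected differing sites = pL ≈ 0.446695 × 1658 = 740.62031 ≈ 741.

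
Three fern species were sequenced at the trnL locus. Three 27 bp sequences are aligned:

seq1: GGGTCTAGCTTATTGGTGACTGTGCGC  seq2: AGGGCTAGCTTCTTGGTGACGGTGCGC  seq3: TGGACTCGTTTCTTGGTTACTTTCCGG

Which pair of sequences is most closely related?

seq1–seq2: 4/27 differ, p = 0.148, d = 0.165.
seq1–seq3: 9/27 differ, p = 0.333, d = 0.441.
seq2–seq3: 9/27 differ, p = 0.333, d = 0.441.
The smallest distance is between seq1 and seq2.

seq1 and seq2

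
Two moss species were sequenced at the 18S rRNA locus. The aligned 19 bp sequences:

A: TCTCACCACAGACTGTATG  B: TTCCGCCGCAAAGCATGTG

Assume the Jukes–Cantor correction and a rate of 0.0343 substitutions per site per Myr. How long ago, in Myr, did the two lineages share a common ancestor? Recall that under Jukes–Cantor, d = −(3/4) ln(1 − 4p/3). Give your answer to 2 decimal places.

The sequences differ at 9 of 19 sites (2, 3, 5, 8, 11, 13, 14, 15, 17), so p = 9/19 ≈ 0.473684.
d = −(3/4) ln(1 − 4p/3) = −0.75 ln(1 − 0.631579) = −0.75 ln(0.368421)
  = −0.75 × (-0.998529) = 0.748897 substitutions/site.
Under a molecular clock d = 2μt, so t = d/(2μ) = 0.748897 / (2 × 0.0343) = 10.92 Myr.

10.92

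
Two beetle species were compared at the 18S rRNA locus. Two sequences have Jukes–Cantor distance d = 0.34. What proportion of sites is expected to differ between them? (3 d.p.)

p = (3/4)(1 − e^(−4d/3)) = 0.75 × (1 − e^(-0.453333)) = 0.75 × (1 − 0.635506) = 0.273371.

0.273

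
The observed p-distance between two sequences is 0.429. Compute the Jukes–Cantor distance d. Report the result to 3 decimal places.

0.636

d = −(3/4) ln(1 − 4p/3) = −0.75 ln(1 − 0.572) = −0.75 ln(0.428)
  = −0.75 × (-0.848632) = 0.636474 substitutions/site.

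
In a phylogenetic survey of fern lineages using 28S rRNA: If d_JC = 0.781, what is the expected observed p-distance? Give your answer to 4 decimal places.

p = (3/4)(1 − e^(−4d/3)) = 0.75 × (1 − e^(-1.041333)) = 0.75 × (1 − 0.352984) = 0.485262.

0.4853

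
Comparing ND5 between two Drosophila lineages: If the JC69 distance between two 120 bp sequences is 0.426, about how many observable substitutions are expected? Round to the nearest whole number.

39

Invert JC69: p = (3/4)(1 − e^(−4d/3)) = 0.75 × (1 − e^(-0.568)) = 0.75 × (1 − 0.566658) = 0.325007.
Expected differing sites = pL ≈ 0.325007 × 120 = 39.00084 ≈ 39.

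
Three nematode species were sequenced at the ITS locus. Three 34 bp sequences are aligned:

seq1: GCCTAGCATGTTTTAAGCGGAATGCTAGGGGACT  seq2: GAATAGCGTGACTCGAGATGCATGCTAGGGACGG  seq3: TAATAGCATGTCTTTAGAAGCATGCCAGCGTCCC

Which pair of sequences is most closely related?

seq2 and seq3

seq1–seq2: 14/34 differ, p = 0.412, d = 0.597.
seq1–seq3: 13/34 differ, p = 0.382, d = 0.535.
seq2–seq3: 11/34 differ, p = 0.324, d = 0.423.
The smallest distance is between seq2 and seq3.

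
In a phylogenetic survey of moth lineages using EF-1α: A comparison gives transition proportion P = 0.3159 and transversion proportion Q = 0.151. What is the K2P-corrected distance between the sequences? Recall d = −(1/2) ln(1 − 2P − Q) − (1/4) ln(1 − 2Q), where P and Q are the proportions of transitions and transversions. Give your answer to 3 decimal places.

Under the Kimura two-parameter model, d = −½ ln(1 − 2P − Q) − ¼ ln(1 − 2Q).
1 − 2P − Q = 0.2172, giving −½ ln(0.2172) = 0.763468.
1 − 2Q = 0.698, giving −¼ ln(0.698) = 0.089884.
d = 0.763468 + 0.089884 = 0.853352.

0.853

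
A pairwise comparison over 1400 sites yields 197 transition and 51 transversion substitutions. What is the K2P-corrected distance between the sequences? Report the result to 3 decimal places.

0.210

P = 197/1400 ≈ 0.140714 and Q = 51/1400 ≈ 0.036429.
Under the Kimura two-parameter model, d = −½ ln(1 − 2P − Q) − ¼ ln(1 − 2Q).
1 − 2P − Q = 0.682143, giving −½ ln(0.682143) = 0.191258.
1 − 2Q = 0.927142, giving −¼ ln(0.927142) = 0.018912.
d = 0.191258 + 0.018912 = 0.210170.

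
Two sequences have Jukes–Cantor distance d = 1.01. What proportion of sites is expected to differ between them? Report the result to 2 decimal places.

p = (3/4)(1 − e^(−4d/3)) = 0.75 × (1 − e^(-1.346667)) = 0.75 × (1 − 0.260106) = 0.554921.

0.55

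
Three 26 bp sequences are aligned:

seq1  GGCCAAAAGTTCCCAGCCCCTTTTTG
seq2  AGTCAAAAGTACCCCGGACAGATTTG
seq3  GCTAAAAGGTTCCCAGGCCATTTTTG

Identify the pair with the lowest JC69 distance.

seq1–seq2: 9/26 differ, p = 0.346, d = 0.464.
seq1–seq3: 6/26 differ, p = 0.231, d = 0.276.
seq2–seq3: 9/26 differ, p = 0.346, d = 0.464.
The smallest distance is between seq1 and seq3.

seq1 and seq3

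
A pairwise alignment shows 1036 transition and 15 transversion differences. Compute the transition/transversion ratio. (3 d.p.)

R = 1036/15 = 69.066666… ≈ 69.067 (to 3 d.p.).

69.067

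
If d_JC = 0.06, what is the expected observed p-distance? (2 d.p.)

0.06

p = (3/4)(1 − e^(−4d/3)) = 0.75 × (1 − e^(-0.08)) = 0.75 × (1 − 0.923116) = 0.057663.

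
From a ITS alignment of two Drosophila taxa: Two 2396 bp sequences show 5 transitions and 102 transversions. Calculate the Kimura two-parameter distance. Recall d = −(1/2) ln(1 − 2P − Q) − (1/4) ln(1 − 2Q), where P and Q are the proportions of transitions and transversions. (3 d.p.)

0.046

P = 5/2396 ≈ 0.002087 and Q = 102/2396 ≈ 0.042571.
Under the Kimura two-parameter model, d = −½ ln(1 − 2P − Q) − ¼ ln(1 − 2Q).
1 − 2P − Q = 0.953255, giving −½ ln(0.953255) = 0.023936.
1 − 2Q = 0.914858, giving −¼ ln(0.914858) = 0.022247.
d = 0.023936 + 0.022247 = 0.046183.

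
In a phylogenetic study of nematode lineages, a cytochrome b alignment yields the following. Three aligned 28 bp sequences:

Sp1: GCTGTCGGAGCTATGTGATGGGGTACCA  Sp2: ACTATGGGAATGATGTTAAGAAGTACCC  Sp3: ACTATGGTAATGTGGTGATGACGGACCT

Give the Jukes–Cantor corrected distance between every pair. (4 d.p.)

Sp1–Sp2: 11/28 sites differ → p ≈ 0.392857, d = −0.75 ln(1 − 0.523809) = 0.556452 ≈ 0.5565.
Sp1–Sp3: 13/28 sites differ → p ≈ 0.464286, d = −0.75 ln(1 − 0.619048) = 0.723811 ≈ 0.7238.
Sp2–Sp3: 8/28 sites differ → p ≈ 0.285714, d = −0.75 ln(1 − 0.380952) = 0.359679 ≈ 0.3597.

d(Sp1,Sp2) = 0.5565, d(Sp1,Sp3) = 0.7238, d(Sp2,Sp3) = 0.3597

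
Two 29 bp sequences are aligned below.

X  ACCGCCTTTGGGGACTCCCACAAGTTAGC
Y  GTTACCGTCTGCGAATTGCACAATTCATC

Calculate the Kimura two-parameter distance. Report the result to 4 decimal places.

0.8087

Of 29 sites, 7 differences are transitions and 7 are transversions, so P = 7/29 ≈ 0.241379 and Q = 7/29 ≈ 0.241379.
Under the Kimura two-parameter model, d = −½ ln(1 − 2P − Q) − ¼ ln(1 − 2Q).
1 − 2P − Q = 0.275863, giving −½ ln(0.275863) = 0.643925.
1 − 2Q = 0.517242, giving −¼ ln(0.517242) = 0.164811.
d = 0.643925 + 0.164811 = 0.808736.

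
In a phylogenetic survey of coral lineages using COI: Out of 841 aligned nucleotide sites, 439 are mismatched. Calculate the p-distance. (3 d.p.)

p = 439/841 = 0.521997… ≈ 0.522 (to 3 d.p.).

0.522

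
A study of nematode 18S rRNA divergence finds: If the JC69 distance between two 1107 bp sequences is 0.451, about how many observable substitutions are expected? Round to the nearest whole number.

375

Invert JC69: p = (3/4)(1 − e^(−4d/3)) = 0.75 × (1 − e^(-0.601333)) = 0.75 × (1 − 0.548081) = 0.338939.
Expected differing sites = pL ≈ 0.338939 × 1107 = 375.205473 ≈ 375.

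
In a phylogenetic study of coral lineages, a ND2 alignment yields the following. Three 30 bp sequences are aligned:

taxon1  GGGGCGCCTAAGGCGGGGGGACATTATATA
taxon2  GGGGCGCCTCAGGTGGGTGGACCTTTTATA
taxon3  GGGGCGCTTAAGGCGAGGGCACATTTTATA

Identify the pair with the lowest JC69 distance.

taxon1 and taxon3

taxon1–taxon2: 5/30 differ, p = 0.167, d = 0.188.
taxon1–taxon3: 4/30 differ, p = 0.133, d = 0.147.
taxon2–taxon3: 7/30 differ, p = 0.233, d = 0.280.
The smallest distance is between taxon1 and taxon3.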